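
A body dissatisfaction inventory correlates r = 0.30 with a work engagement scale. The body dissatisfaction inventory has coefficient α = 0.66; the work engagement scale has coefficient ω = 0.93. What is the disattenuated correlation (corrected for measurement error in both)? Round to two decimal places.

0.38

r_true = r_obs / √(r_xx · r_yy) = 0.30 / √(0.66 × 0.93) = 0.30 / √0.6138 = 0.30 / 0.7835 ≈ 0.38.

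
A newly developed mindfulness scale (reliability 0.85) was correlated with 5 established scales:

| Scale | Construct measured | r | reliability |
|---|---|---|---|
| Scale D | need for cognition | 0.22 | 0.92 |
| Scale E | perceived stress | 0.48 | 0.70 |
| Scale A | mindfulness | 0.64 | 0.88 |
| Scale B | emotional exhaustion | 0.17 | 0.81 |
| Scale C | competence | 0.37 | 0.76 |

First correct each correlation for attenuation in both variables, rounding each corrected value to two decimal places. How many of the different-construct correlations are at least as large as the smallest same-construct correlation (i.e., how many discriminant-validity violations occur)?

Disattenuated r (r / √(r_scale · r_new)):
  Scale D (disc): 0.22 / √(0.92·0.85) = 0.25
  Scale E (disc): 0.48 / √(0.70·0.85) = 0.62
  Scale A (conv): 0.64 / √(0.88·0.85) = 0.74
  Scale B (disc): 0.17 / √(0.81·0.85) = 0.20
  Scale C (disc): 0.37 / √(0.76·0.85) = 0.46
Smallest convergent = 0.74. Discriminant values: 0.25, 0.62, 0.20, 0.46; count ≥ 0.74 → 0.

0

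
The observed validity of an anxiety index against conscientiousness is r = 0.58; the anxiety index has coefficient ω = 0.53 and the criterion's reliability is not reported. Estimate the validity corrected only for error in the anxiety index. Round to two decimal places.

Single correction: r_c = r_obs / √r_xx = 0.58 / √0.53 = 0.58 / 0.7280 ≈ 0.80.

0.80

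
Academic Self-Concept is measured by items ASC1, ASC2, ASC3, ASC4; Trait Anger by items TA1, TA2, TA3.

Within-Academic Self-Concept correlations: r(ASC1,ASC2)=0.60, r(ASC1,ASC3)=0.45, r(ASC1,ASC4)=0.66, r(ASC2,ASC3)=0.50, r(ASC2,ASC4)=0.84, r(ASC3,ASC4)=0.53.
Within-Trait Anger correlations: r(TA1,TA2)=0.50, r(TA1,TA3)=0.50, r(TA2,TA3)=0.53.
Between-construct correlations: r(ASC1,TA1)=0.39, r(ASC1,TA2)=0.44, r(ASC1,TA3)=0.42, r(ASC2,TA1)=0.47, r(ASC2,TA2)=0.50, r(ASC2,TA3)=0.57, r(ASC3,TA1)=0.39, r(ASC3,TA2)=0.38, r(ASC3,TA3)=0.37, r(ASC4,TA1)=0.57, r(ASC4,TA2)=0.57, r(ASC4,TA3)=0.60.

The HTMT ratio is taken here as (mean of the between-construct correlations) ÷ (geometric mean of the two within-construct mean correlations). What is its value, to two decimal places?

0.86

Mean between = 5.67/12 = 0.4725.
Mean within-ASC = 3.58/6 = 0.5967; mean within-TA = 1.53/3 = 0.5100.
Geometric mean = √(0.5967 × 0.5100) = 0.5516.
HTMT = 0.4725 / 0.5516 = 0.86.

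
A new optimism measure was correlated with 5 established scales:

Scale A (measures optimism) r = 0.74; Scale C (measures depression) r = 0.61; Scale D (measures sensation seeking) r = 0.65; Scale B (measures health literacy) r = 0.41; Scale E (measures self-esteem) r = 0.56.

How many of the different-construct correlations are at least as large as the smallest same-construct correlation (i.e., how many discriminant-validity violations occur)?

0

Convergent (same construct = optimism): Scale A.
Smallest convergent = 0.74. Discriminant values: 0.61, 0.65, 0.41, 0.56; count ≥ 0.74 → 0.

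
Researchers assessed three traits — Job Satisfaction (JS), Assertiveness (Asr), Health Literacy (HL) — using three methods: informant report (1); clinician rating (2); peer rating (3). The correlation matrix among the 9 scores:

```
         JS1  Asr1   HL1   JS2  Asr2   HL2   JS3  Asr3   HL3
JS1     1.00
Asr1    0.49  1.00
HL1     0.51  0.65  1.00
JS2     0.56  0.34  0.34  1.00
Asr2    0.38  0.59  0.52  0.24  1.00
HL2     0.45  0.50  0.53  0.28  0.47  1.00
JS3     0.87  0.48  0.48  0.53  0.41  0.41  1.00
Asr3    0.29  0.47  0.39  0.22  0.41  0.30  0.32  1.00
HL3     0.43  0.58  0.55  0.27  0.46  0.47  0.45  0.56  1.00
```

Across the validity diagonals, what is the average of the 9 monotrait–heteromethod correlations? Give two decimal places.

Convergent values: 0.56, 0.87, 0.53, 0.59, 0.47, 0.41, 0.53, 0.55, 0.47; mean = 4.98/9 = 0.55.

0.55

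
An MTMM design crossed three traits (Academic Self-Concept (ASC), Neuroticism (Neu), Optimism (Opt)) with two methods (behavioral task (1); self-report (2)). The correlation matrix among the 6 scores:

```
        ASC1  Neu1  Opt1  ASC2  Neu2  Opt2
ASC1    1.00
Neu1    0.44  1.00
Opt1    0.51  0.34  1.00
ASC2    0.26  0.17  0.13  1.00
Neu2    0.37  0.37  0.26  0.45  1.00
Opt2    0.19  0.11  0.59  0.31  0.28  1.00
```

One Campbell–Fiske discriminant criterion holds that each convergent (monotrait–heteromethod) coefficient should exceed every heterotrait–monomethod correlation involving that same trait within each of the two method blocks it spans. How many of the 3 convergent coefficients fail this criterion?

Checking each validity diagonal entry against its comparison values:
ASC (methods 1·2): 0.26 vs {0.44, 0.45, 0.51, 0.31} → fail.
Neu (methods 1·2): 0.37 vs {0.44, 0.45, 0.34, 0.28} → fail.
Opt (methods 1·2): 0.59 vs {0.51, 0.31, 0.34, 0.28} → pass.
2 of 3 fail.

2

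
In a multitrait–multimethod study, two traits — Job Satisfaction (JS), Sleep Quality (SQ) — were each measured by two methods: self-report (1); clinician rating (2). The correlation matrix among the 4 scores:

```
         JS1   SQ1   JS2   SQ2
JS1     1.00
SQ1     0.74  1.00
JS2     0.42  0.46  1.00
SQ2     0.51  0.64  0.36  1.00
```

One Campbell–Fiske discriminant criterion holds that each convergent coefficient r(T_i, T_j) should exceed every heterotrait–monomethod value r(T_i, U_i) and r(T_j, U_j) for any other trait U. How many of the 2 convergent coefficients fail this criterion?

2

Convergent coefficients and their comparison sets:
JS (methods 1·2): 0.42 vs {0.74, 0.36} → fail.
SQ (methods 1·2): 0.64 vs {0.74, 0.36} → fail.
2 of 2 fail.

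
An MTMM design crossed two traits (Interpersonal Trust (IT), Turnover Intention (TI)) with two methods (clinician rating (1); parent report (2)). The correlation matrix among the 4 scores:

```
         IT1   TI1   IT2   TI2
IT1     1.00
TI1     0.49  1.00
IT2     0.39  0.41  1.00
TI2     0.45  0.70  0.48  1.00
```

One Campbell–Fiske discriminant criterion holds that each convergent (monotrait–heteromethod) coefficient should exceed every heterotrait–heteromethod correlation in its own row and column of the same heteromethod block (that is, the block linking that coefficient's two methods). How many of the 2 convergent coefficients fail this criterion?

Checking each validity diagonal entry against its comparison values:
IT (methods 1·2): 0.39 vs {0.45, 0.41} → fail.
TI (methods 1·2): 0.70 vs {0.41, 0.45} → pass.
1 of 2 fail.

1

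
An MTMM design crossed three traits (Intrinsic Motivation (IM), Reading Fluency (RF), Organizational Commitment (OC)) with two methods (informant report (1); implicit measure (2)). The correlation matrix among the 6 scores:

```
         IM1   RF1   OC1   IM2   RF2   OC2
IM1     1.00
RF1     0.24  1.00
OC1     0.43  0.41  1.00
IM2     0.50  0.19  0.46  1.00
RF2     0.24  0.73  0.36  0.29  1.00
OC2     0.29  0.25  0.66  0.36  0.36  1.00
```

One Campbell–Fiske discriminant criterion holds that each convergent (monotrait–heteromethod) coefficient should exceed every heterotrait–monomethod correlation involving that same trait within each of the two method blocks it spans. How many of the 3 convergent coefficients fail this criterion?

0

Checking each validity diagonal entry against its comparison values:
IM (methods 1·2): 0.50 vs {0.24, 0.29, 0.43, 0.36} → pass.
RF (methods 1·2): 0.73 vs {0.24, 0.29, 0.41, 0.36} → pass.
OC (methods 1·2): 0.66 vs {0.43, 0.36, 0.41, 0.36} → pass.
0 of 3 fail.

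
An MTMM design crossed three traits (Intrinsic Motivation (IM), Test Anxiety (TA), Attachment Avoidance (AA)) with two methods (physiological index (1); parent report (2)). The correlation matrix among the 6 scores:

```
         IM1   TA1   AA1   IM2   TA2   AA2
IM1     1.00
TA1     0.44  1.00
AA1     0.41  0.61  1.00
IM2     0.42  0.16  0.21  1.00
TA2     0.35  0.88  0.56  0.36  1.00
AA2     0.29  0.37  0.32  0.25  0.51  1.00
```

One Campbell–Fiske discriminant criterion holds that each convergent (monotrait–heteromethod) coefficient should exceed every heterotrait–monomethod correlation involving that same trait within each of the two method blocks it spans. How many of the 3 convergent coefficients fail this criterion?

2

Convergent coefficients and their comparison sets:
IM (methods 1·2): 0.42 vs {0.44, 0.36, 0.41, 0.25} → fail.
TA (methods 1·2): 0.88 vs {0.44, 0.36, 0.61, 0.51} → pass.
AA (methods 1·2): 0.32 vs {0.41, 0.25, 0.61, 0.51} → fail.
2 of 3 fail.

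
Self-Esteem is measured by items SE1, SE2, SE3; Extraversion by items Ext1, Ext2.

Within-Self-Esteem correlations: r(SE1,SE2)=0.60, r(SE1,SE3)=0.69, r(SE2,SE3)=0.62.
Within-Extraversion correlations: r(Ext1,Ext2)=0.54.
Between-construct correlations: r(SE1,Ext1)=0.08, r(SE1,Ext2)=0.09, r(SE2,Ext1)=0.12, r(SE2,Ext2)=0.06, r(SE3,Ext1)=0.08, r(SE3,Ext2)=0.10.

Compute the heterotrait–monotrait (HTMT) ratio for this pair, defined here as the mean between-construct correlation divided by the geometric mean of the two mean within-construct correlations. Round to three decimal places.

0.151

Between-construct mean = 0.53/6 = 0.0883.
Mean within-SE = 1.91/3 = 0.6367; mean within-Ext = 0.54/1 = 0.5400.
Geometric mean = √(0.6367 × 0.5400) = 0.5864.
HTMT = 0.0883 / 0.5864 = 0.151.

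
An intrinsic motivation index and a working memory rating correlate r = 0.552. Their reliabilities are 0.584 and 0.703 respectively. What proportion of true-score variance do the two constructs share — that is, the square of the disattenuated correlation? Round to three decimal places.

0.742

Disattenuated r = 0.552 / √(0.584 × 0.703) = 0.552 / 0.6407 = 0.8616.
Shared true-score variance = 0.8616² = 0.7424 ≈ 0.742.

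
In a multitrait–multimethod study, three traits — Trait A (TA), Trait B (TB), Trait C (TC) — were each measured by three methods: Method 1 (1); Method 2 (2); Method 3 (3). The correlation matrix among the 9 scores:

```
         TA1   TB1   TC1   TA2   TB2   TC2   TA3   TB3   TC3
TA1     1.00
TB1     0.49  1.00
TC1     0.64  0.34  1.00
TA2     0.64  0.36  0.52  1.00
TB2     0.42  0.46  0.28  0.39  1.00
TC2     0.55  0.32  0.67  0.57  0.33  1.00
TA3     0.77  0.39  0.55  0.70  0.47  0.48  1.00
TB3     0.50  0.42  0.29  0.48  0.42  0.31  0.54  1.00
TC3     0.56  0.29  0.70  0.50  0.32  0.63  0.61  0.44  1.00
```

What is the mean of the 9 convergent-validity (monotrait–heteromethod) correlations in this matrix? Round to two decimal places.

Convergent values: 0.64, 0.77, 0.70, 0.46, 0.42, 0.42, 0.67, 0.70, 0.63; mean = 5.41/9 = 0.60.

0.60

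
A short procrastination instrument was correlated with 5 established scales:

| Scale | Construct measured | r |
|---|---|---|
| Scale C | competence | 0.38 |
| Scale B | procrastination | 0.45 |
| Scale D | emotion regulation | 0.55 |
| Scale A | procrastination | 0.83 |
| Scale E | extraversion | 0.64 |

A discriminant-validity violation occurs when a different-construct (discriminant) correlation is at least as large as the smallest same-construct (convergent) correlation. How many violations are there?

Convergent (same construct = procrastination): Scale B, Scale A.
Smallest convergent = 0.45. Discriminant values: 0.38, 0.55, 0.64; count ≥ 0.45 → 2.

2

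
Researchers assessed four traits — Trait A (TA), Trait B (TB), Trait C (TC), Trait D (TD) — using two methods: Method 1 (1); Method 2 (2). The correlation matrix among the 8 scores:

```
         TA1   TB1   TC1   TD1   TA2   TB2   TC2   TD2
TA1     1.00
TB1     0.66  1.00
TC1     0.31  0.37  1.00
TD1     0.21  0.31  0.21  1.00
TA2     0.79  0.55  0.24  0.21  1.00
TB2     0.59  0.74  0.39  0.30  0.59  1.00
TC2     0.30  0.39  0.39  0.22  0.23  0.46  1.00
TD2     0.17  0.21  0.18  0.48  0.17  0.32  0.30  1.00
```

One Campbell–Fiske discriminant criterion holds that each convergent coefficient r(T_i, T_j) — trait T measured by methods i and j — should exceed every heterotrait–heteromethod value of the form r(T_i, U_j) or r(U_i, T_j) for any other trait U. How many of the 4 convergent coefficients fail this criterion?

Convergent coefficients and their comparison sets:
TA (methods 1·2): 0.79 vs {0.59, 0.55, 0.30, 0.24, 0.17, 0.21} → pass.
TB (methods 1·2): 0.74 vs {0.55, 0.59, 0.39, 0.39, 0.21, 0.30} → pass.
TC (methods 1·2): 0.39 vs {0.24, 0.30, 0.39, 0.39, 0.18, 0.22} → fail.
TD (methods 1·2): 0.48 vs {0.21, 0.17, 0.30, 0.21, 0.22, 0.18} → pass.
1 of 4 fail.

1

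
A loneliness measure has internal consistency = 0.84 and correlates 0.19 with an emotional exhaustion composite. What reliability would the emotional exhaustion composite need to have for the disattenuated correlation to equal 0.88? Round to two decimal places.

r_true = r_obs / √(r_xx · r_yy) ⇒ 0.88 = 0.19 / √(0.84 · r_yy).
√(0.84 · r_yy) = 0.19 / 0.88 = 0.2159; 0.84 · r_yy = 0.0466; r_yy = 0.0466 / 0.84 ≈ 0.06.

0.06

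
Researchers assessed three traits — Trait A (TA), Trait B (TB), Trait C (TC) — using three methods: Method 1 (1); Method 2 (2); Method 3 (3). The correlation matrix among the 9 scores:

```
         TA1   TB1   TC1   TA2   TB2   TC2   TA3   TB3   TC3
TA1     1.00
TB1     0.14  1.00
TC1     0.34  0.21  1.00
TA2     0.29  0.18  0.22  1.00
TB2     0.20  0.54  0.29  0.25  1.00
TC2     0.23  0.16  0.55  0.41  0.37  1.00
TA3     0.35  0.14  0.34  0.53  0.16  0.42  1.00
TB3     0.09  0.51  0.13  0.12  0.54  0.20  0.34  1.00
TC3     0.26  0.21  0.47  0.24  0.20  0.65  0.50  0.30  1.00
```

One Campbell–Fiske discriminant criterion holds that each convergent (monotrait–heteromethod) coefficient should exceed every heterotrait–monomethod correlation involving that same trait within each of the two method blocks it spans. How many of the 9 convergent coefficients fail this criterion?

3

Checking each validity diagonal entry against its comparison values:
TA (methods 1·2): 0.29 vs {0.14, 0.25, 0.34, 0.41} → fail.
TA (methods 1·3): 0.35 vs {0.14, 0.34, 0.34, 0.50} → fail.
TA (methods 2·3): 0.53 vs {0.25, 0.34, 0.41, 0.50} → pass.
TB (methods 1·2): 0.54 vs {0.14, 0.25, 0.21, 0.37} → pass.
TB (methods 1·3): 0.51 vs {0.14, 0.34, 0.21, 0.30} → pass.
TB (methods 2·3): 0.54 vs {0.25, 0.34, 0.37, 0.30} → pass.
TC (methods 1·2): 0.55 vs {0.34, 0.41, 0.21, 0.37} → pass.
TC (methods 1·3): 0.47 vs {0.34, 0.50, 0.21, 0.30} → fail.
TC (methods 2·3): 0.65 vs {0.41, 0.50, 0.37, 0.30} → pass.
3 of 9 fail.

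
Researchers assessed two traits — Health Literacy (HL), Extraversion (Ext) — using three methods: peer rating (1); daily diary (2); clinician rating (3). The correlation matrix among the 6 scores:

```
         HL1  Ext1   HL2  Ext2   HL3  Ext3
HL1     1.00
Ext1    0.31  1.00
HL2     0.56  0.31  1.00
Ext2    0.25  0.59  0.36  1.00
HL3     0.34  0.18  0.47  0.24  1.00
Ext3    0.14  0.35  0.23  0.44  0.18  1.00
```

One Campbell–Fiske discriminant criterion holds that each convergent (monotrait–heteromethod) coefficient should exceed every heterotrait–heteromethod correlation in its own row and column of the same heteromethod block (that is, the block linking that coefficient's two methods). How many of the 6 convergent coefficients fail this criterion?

0

Each convergent coefficient versus the relevant comparison correlations:
HL (methods 1·2): 0.56 vs {0.25, 0.31} → pass.
HL (methods 1·3): 0.34 vs {0.14, 0.18} → pass.
HL (methods 2·3): 0.47 vs {0.23, 0.24} → pass.
Ext (methods 1·2): 0.59 vs {0.31, 0.25} → pass.
Ext (methods 1·3): 0.35 vs {0.18, 0.14} → pass.
Ext (methods 2·3): 0.44 vs {0.24, 0.23} → pass.
0 of 6 fail.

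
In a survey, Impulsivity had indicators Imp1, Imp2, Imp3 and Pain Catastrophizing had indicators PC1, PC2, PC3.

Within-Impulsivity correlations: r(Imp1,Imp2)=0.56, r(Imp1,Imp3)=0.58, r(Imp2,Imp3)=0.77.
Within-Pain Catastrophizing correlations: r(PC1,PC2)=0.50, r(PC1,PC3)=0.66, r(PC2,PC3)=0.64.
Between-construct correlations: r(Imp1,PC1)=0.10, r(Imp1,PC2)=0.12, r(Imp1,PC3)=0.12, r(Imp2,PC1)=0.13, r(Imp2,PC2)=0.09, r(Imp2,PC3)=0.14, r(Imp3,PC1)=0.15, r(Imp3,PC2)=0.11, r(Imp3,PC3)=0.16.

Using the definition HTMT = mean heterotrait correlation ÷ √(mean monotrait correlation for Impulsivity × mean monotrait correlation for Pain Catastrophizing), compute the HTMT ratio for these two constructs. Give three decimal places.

0.201

Mean heterotrait r = 1.12/9 = 0.1244.
Mean within-Imp = 1.91/3 = 0.6367; mean within-PC = 1.80/3 = 0.6000.
Geometric mean = √(0.6367 × 0.6000) = 0.6181.
HTMT = 0.1244 / 0.6181 = 0.201.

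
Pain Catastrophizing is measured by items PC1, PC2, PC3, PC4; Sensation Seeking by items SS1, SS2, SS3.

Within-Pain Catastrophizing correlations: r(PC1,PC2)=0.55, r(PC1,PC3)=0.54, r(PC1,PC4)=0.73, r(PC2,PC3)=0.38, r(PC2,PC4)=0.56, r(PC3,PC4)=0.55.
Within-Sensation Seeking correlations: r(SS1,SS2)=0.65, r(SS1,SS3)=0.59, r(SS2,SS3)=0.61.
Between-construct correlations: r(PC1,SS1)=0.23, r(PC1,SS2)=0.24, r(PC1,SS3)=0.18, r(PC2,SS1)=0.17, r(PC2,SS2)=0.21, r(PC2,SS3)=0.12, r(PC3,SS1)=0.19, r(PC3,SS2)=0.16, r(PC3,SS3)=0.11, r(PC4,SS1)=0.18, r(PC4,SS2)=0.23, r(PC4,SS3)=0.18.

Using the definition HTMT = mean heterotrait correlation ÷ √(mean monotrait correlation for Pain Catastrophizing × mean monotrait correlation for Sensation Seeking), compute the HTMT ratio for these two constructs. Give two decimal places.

0.31

Mean between = 2.20/12 = 0.1833.
Mean within-PC = 3.31/6 = 0.5517; mean within-SS = 1.85/3 = 0.6167.
Geometric mean = √(0.5517 × 0.6167) = 0.5833.
HTMT = 0.1833 / 0.5833 = 0.31.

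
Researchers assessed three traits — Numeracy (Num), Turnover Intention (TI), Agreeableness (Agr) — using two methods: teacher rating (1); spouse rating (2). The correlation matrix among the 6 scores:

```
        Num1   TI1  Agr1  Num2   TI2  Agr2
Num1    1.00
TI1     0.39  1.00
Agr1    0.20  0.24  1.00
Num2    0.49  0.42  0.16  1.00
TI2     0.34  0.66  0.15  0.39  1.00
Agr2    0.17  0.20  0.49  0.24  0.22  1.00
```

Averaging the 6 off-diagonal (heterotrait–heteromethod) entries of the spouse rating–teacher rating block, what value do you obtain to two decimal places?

0.24

HTHM values (method 2 × method 1): 0.42, 0.16, 0.34, 0.15, 0.17, 0.20; mean = 1.44/6 = 0.24.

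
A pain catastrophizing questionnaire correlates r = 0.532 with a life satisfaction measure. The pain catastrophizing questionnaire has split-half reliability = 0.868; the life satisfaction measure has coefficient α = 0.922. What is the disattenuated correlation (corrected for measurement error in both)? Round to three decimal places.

0.595

r_true = r_obs / √(r_xx · r_yy) = 0.532 / √(0.868 × 0.922) = 0.532 / √0.800296 = 0.532 / 0.8946 ≈ 0.595.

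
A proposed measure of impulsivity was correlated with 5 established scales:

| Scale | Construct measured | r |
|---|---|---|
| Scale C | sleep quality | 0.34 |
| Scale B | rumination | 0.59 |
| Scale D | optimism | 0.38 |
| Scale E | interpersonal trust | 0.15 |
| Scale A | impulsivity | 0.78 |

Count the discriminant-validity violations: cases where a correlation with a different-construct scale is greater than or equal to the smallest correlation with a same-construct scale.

0

Convergent (same construct = impulsivity): Scale A.
Smallest convergent = 0.78. Discriminant values: 0.34, 0.59, 0.38, 0.15; count ≥ 0.78 → 0.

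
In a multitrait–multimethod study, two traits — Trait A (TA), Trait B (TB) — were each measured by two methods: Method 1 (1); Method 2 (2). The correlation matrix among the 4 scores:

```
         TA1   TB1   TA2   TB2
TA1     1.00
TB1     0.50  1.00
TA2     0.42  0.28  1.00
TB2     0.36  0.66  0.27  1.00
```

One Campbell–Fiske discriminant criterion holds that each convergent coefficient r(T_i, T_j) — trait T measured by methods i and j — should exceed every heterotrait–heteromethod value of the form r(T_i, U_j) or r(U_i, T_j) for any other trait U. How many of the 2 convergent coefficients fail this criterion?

Convergent coefficients and their comparison sets:
TA (methods 1·2): 0.42 vs {0.36, 0.28} → pass.
TB (methods 1·2): 0.66 vs {0.28, 0.36} → pass.
0 of 2 fail.

0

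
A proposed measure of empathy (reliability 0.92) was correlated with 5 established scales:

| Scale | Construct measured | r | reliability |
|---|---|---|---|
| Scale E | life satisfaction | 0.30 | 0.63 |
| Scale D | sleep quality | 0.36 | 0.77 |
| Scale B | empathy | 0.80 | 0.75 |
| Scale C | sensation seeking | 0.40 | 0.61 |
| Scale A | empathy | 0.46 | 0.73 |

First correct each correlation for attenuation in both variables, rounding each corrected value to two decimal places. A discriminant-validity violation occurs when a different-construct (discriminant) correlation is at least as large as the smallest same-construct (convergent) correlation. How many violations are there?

Disattenuated r (r / √(r_scale · r_new)):
  Scale E (disc): 0.30 / √(0.63·0.92) = 0.39
  Scale D (disc): 0.36 / √(0.77·0.92) = 0.43
  Scale B (conv): 0.80 / √(0.75·0.92) = 0.96
  Scale C (disc): 0.40 / √(0.61·0.92) = 0.53
  Scale A (conv): 0.46 / √(0.73·0.92) = 0.56
Smallest convergent = 0.56. Discriminant values: 0.39, 0.43, 0.53; count ≥ 0.56 → 0.

0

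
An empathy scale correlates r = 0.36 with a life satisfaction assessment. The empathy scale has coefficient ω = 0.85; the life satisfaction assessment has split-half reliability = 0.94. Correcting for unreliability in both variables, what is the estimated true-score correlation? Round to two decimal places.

0.40

r_true = r_obs / √(r_xx · r_yy) = 0.36 / √(0.85 × 0.94) = 0.36 / √0.7990 = 0.36 / 0.8939 ≈ 0.40.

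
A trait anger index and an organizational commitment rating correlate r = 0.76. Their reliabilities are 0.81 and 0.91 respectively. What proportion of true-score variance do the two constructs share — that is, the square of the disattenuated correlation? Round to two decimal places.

Disattenuated r = 0.76 / √(0.81 × 0.91) = 0.76 / 0.8585 = 0.8853.
Shared true-score variance = 0.8853² = 0.7838 ≈ 0.78.

0.78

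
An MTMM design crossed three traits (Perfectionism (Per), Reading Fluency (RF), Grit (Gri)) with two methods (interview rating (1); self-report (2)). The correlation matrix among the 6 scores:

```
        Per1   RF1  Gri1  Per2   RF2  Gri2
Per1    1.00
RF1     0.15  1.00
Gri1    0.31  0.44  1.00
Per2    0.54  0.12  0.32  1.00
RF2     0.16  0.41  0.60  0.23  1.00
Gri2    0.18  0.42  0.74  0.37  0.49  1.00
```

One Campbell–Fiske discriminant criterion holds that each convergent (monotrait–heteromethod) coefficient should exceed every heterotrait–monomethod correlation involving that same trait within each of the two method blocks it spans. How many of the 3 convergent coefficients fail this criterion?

1

Each convergent coefficient versus the relevant comparison correlations:
Per (methods 1·2): 0.54 vs {0.15, 0.23, 0.31, 0.37} → pass.
RF (methods 1·2): 0.41 vs {0.15, 0.23, 0.44, 0.49} → fail.
Gri (methods 1·2): 0.74 vs {0.31, 0.37, 0.44, 0.49} → pass.
1 of 3 fail.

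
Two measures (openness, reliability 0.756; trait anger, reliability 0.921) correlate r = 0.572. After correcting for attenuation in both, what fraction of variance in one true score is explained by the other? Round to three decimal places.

Disattenuated r = 0.572 / √(0.756 × 0.921) = 0.572 / 0.8344 = 0.6855.
Shared true-score variance = 0.6855² = 0.4699 ≈ 0.470.

0.470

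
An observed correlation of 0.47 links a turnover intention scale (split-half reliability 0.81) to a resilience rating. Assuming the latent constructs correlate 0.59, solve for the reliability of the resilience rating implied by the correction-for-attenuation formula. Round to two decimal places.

r_true = r_obs / √(r_xx · r_yy) ⇒ 0.59 = 0.47 / √(0.81 · r_yy).
√(0.81 · r_yy) = 0.47 / 0.59 = 0.7966; 0.81 · r_yy = 0.6346; r_yy = 0.6346 / 0.81 ≈ 0.78.

0.78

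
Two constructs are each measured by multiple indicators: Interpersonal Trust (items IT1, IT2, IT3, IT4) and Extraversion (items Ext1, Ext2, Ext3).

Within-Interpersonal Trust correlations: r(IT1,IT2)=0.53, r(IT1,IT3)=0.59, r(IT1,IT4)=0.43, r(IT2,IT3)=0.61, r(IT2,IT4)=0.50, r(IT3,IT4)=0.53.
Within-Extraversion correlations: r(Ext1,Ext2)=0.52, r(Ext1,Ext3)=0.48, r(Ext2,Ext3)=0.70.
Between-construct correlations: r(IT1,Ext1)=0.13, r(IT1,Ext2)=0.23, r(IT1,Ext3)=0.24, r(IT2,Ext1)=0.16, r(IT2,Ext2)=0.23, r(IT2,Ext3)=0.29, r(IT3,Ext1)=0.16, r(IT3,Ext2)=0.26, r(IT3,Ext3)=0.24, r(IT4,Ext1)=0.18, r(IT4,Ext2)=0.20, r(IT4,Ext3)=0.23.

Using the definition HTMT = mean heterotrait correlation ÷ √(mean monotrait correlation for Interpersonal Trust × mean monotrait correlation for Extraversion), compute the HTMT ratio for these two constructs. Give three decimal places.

0.387

Mean between = 2.55/12 = 0.2125.
Mean within-IT = 3.19/6 = 0.5317; mean within-Ext = 1.70/3 = 0.5667.
Geometric mean = √(0.5317 × 0.5667) = 0.5489.
HTMT = 0.2125 / 0.5489 = 0.387.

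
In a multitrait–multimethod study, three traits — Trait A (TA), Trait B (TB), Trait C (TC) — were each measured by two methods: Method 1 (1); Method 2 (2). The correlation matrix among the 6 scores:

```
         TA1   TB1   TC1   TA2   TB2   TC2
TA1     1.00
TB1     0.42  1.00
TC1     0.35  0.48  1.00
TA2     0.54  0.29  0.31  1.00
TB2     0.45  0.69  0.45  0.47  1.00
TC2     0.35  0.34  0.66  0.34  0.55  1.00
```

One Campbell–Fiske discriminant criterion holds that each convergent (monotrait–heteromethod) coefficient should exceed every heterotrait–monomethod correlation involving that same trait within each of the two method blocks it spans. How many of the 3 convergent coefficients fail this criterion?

Convergent coefficients and their comparison sets:
TA (methods 1·2): 0.54 vs {0.42, 0.47, 0.35, 0.34} → pass.
TB (methods 1·2): 0.69 vs {0.42, 0.47, 0.48, 0.55} → pass.
TC (methods 1·2): 0.66 vs {0.35, 0.34, 0.48, 0.55} → pass.
0 of 3 fail.

0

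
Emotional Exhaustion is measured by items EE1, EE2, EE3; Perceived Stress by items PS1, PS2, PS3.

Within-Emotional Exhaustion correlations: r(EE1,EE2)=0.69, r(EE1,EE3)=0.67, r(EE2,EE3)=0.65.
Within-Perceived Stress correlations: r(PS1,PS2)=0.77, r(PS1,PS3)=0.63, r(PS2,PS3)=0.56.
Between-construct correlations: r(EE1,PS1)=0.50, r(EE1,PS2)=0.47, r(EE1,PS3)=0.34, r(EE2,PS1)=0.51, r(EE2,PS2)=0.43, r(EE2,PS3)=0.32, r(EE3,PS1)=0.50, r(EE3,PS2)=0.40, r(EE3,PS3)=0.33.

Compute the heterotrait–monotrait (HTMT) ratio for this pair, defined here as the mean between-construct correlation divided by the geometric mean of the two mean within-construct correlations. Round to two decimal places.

Between-construct mean = 3.80/9 = 0.4222.
Mean within-EE = 2.01/3 = 0.6700; mean within-PS = 1.96/3 = 0.6533.
Geometric mean = √(0.6700 × 0.6533) = 0.6616.
HTMT = 0.4222 / 0.6616 = 0.64.

0.64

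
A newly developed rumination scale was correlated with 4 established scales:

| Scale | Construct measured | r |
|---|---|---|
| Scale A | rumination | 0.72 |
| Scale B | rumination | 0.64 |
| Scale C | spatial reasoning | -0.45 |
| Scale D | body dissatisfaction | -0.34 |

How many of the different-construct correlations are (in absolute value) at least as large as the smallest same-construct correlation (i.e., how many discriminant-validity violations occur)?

Convergent (same construct = rumination): Scale A, Scale B.
Smallest convergent = 0.64. Discriminant |r|: 0.45, 0.34; count ≥ 0.64 → 0.

0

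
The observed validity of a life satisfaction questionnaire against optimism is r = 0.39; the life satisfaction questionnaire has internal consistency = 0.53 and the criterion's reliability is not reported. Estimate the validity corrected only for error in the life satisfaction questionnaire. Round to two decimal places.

Single correction: r_c = r_obs / √r_xx = 0.39 / √0.53 = 0.39 / 0.7280 ≈ 0.54.

0.54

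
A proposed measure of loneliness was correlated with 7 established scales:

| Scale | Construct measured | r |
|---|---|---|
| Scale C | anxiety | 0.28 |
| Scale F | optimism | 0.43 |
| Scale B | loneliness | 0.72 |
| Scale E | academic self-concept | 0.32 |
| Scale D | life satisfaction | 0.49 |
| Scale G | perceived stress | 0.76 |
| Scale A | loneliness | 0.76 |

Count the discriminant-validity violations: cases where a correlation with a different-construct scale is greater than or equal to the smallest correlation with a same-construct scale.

1

Convergent (same construct = loneliness): Scale B, Scale A.
Smallest convergent = 0.72. Discriminant values: 0.28, 0.43, 0.32, 0.49, 0.76; count ≥ 0.72 → 1.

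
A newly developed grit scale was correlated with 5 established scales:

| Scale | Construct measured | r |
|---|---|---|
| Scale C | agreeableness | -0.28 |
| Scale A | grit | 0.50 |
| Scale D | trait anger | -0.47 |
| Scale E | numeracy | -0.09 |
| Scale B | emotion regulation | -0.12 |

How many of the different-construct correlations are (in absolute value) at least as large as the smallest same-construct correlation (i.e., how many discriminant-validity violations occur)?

0

Convergent (same construct = grit): Scale A.
Smallest convergent = 0.50. Discriminant |r|: 0.28, 0.47, 0.09, 0.12; count ≥ 0.50 → 0.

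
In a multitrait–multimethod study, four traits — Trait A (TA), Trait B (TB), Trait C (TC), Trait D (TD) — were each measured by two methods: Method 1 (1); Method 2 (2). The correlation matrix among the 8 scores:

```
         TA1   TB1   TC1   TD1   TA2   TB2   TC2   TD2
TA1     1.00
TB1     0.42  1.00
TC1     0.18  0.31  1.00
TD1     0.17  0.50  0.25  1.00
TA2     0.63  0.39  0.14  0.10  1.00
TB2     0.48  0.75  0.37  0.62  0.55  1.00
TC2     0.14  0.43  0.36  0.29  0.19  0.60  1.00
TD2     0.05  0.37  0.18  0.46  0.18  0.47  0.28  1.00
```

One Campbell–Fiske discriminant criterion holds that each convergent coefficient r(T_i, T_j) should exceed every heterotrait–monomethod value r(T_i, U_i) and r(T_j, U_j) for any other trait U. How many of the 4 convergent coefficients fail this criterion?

Checking each validity diagonal entry against its comparison values:
TA (methods 1·2): 0.63 vs {0.42, 0.55, 0.18, 0.19, 0.17, 0.18} → pass.
TB (methods 1·2): 0.75 vs {0.42, 0.55, 0.31, 0.60, 0.50, 0.47} → pass.
TC (methods 1·2): 0.36 vs {0.18, 0.19, 0.31, 0.60, 0.25, 0.28} → fail.
TD (methods 1·2): 0.46 vs {0.17, 0.18, 0.50, 0.47, 0.25, 0.28} → fail.
2 of 4 fail.

2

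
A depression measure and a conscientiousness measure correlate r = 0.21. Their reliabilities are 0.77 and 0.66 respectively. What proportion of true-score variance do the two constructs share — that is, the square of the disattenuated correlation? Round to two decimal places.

Disattenuated r = 0.21 / √(0.77 × 0.66) = 0.21 / 0.7129 = 0.2946.
Shared true-score variance = 0.2946² = 0.0868 ≈ 0.09.

0.09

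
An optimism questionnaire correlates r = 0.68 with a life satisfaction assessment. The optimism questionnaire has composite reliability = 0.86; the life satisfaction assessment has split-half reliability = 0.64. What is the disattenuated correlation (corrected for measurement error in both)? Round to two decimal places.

0.92

r_true = r_obs / √(r_xx · r_yy) = 0.68 / √(0.86 × 0.64) = 0.68 / √0.5504 = 0.68 / 0.7419 ≈ 0.92.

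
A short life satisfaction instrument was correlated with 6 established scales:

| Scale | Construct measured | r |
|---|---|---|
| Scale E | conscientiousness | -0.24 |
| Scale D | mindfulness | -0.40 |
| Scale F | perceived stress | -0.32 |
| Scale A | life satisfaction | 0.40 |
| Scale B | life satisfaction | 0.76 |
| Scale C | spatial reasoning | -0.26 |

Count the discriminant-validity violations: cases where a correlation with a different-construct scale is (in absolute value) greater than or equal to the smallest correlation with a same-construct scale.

1

Convergent (same construct = life satisfaction): Scale A, Scale B.
Smallest convergent = 0.40. Discriminant |r|: 0.24, 0.40, 0.32, 0.26; count ≥ 0.40 → 1.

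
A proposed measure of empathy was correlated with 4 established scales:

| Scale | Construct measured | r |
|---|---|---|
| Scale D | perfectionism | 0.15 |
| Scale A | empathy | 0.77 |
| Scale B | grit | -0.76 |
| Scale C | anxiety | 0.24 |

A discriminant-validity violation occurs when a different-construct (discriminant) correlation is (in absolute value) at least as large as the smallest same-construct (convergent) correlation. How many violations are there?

0

Convergent (same construct = empathy): Scale A.
Smallest convergent = 0.77. Discriminant |r|: 0.15, 0.76, 0.24; count ≥ 0.77 → 0.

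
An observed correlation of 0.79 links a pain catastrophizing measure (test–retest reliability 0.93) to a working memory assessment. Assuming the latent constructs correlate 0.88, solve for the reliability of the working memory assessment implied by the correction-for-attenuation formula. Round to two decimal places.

0.87

r_true = r_obs / √(r_xx · r_yy) ⇒ 0.88 = 0.79 / √(0.93 · r_yy).
√(0.93 · r_yy) = 0.79 / 0.88 = 0.8977; 0.93 · r_yy = 0.8059; r_yy = 0.8059 / 0.93 ≈ 0.87.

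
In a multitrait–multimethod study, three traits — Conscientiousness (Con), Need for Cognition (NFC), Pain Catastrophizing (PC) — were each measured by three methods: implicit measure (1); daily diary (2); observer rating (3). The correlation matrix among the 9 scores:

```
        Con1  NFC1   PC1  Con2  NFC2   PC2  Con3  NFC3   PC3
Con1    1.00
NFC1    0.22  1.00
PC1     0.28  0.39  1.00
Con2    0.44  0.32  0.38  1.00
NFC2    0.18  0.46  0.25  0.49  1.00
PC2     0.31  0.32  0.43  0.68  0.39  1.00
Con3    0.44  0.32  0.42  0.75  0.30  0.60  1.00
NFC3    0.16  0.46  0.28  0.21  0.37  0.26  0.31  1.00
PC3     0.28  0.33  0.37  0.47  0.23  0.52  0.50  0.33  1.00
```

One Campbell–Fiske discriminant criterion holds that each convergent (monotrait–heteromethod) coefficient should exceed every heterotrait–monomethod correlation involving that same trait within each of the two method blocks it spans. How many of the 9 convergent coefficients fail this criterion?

7

Checking each validity diagonal entry against its comparison values:
Con (methods 1·2): 0.44 vs {0.22, 0.49, 0.28, 0.68} → fail.
Con (methods 1·3): 0.44 vs {0.22, 0.31, 0.28, 0.50} → fail.
Con (methods 2·3): 0.75 vs {0.49, 0.31, 0.68, 0.50} → pass.
NFC (methods 1·2): 0.46 vs {0.22, 0.49, 0.39, 0.39} → fail.
NFC (methods 1·3): 0.46 vs {0.22, 0.31, 0.39, 0.33} → pass.
NFC (methods 2·3): 0.37 vs {0.49, 0.31, 0.39, 0.33} → fail.
PC (methods 1·2): 0.43 vs {0.28, 0.68, 0.39, 0.39} → fail.
PC (methods 1·3): 0.37 vs {0.28, 0.50, 0.39, 0.33} → fail.
PC (methods 2·3): 0.52 vs {0.68, 0.50, 0.39, 0.33} → fail.
7 of 9 fail.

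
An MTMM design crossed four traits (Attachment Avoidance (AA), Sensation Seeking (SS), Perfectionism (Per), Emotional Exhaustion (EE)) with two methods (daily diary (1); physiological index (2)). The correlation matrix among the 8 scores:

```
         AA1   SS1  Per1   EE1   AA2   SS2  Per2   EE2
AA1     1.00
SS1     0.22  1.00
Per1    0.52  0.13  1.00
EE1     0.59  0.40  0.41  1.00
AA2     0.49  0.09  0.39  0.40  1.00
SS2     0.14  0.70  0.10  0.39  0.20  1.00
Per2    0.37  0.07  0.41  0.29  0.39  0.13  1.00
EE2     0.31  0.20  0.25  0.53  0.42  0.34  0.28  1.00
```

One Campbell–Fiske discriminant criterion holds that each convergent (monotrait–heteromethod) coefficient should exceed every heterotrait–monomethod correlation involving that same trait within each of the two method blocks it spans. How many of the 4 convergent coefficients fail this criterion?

Checking each validity diagonal entry against its comparison values:
AA (methods 1·2): 0.49 vs {0.22, 0.20, 0.52, 0.39, 0.59, 0.42} → fail.
SS (methods 1·2): 0.70 vs {0.22, 0.20, 0.13, 0.13, 0.40, 0.34} → pass.
Per (methods 1·2): 0.41 vs {0.52, 0.39, 0.13, 0.13, 0.41, 0.28} → fail.
EE (methods 1·2): 0.53 vs {0.59, 0.42, 0.40, 0.34, 0.41, 0.28} → fail.
3 of 4 fail.

3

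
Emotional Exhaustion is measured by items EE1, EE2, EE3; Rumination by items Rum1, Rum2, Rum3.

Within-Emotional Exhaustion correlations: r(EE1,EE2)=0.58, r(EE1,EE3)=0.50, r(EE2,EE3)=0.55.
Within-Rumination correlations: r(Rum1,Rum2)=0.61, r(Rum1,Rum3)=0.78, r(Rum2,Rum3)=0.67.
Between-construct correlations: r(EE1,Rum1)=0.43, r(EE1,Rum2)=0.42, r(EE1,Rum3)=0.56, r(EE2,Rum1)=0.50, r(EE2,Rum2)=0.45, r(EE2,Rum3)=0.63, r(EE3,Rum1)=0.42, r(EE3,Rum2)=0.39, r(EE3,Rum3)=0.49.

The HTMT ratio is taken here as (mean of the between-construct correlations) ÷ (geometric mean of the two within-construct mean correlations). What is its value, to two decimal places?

Between-construct mean = 4.29/9 = 0.4767.
Mean within-EE = 1.63/3 = 0.5433; mean within-Rum = 2.06/3 = 0.6867.
Geometric mean = √(0.5433 × 0.6867) = 0.6108.
HTMT = 0.4767 / 0.6108 = 0.78.

0.78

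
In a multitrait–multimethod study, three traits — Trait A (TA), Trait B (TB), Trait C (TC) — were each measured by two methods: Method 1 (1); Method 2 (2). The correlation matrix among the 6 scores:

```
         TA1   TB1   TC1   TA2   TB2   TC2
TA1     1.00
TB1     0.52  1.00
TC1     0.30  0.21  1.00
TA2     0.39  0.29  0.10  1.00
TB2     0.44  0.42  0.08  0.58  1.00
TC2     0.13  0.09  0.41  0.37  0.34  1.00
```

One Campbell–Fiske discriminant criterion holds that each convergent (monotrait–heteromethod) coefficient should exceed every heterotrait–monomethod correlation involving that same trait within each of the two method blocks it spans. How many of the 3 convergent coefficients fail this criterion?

Each convergent coefficient versus the relevant comparison correlations:
TA (methods 1·2): 0.39 vs {0.52, 0.58, 0.30, 0.37} → fail.
TB (methods 1·2): 0.42 vs {0.52, 0.58, 0.21, 0.34} → fail.
TC (methods 1·2): 0.41 vs {0.30, 0.37, 0.21, 0.34} → pass.
2 of 3 fail.

2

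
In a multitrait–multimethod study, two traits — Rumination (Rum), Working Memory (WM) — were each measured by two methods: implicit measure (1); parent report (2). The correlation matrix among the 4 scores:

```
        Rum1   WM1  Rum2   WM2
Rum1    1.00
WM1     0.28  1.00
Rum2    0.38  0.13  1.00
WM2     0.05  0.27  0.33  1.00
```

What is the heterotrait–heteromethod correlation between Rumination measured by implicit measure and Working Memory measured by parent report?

Different traits and methods: r(Rum1, WM2) = 0.05.

0.05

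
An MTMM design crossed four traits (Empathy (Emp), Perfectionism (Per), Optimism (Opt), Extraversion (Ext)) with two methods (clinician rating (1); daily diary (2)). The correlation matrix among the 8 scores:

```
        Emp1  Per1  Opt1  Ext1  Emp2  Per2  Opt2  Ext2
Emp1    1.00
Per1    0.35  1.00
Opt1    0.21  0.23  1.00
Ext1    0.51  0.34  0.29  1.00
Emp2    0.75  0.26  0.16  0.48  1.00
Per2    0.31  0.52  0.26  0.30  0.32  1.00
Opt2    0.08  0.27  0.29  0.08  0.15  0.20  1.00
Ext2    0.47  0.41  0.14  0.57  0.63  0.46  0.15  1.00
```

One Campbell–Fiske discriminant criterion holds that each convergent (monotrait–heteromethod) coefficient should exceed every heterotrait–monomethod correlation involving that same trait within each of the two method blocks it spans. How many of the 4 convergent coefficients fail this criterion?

2

Each convergent coefficient versus the relevant comparison correlations:
Emp (methods 1·2): 0.75 vs {0.35, 0.32, 0.21, 0.15, 0.51, 0.63} → pass.
Per (methods 1·2): 0.52 vs {0.35, 0.32, 0.23, 0.20, 0.34, 0.46} → pass.
Opt (methods 1·2): 0.29 vs {0.21, 0.15, 0.23, 0.20, 0.29, 0.15} → fail.
Ext (methods 1·2): 0.57 vs {0.51, 0.63, 0.34, 0.46, 0.29, 0.15} → fail.
2 of 4 fail.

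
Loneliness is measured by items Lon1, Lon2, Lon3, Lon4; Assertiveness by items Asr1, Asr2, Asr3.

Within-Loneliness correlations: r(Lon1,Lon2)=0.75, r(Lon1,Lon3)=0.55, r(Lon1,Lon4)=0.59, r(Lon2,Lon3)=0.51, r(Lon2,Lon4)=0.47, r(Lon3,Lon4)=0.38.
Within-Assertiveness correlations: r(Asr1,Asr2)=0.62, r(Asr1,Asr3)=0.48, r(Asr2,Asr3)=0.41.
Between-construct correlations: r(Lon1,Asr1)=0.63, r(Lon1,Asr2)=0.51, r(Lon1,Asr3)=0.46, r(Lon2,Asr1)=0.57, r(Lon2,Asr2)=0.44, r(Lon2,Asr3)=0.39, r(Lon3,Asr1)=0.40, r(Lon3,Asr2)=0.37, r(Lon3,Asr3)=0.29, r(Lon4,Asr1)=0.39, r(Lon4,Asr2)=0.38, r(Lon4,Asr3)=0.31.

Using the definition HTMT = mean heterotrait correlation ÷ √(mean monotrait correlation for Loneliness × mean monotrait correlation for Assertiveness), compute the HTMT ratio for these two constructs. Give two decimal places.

0.82

Between-construct mean = 5.14/12 = 0.4283.
Mean within-Lon = 3.25/6 = 0.5417; mean within-Asr = 1.51/3 = 0.5033.
Geometric mean = √(0.5417 × 0.5033) = 0.5221.
HTMT = 0.4283 / 0.5221 = 0.82.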